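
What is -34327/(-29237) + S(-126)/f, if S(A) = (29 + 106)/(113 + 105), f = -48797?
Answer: 365157959947/311015779802 ≈ 1.1741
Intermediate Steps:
S(A) = 135/218
-34327/(-29237) + S(-126)/f = -34327/(-29237) + (135/218)/(-48797) = -34327*(-1/29237) + (135/218)*(-1/48797) = 34327/29237 - 135/10637746 = 365157959947/311015779802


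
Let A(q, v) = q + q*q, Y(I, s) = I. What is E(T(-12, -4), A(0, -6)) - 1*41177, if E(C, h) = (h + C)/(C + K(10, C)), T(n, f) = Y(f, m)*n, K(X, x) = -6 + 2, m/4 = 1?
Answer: -452935/11 ≈ -41176.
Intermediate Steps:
m = 4 (m = 4*1 = 4)
K(X, x) = -4
T(n, f) = f*n
A(q, v) = q + q²
E(C, h) = (C + h)/(-4 + C) (E(C, h) = (h + C)/(C - 4) = (C + h)/(-4 + C))
E(T(-12, -4), A(0, -6)) - 1*41177 = (-4*(-12) + 0*(1 + 0))/(-4 - 4*(-12)) - 1*41177 = (48 + 0*1)/(-4 + 48) - 41177 = (48 + 0)/44 - 41177 = (1/44)*48 - 41177 = 12/11 - 41177 = -452935/11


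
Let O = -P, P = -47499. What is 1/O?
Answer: 1/47499 ≈ 2.1053e-5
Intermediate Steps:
O = 47499 (O = -1*(-47499) = 47499)
1/O = 1/47499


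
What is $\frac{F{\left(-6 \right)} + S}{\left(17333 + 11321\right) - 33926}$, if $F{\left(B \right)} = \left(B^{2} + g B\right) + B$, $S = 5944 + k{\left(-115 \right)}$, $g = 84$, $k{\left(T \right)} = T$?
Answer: $- \frac{5355}{5272} \approx -1.0157$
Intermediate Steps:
$S = 5829$ ($S = 5944 - 115 = 5829$)
$F{\left(B \right)} = B^{2} + 85 B$ ($F{\left(B \right)} = \left(B^{2} + 84 B\right) + B = B^{2} + 85 B$)
$\frac{F{\left(-6 \right)} + S}{\left(17333 + 11321\right) - 33926} = \frac{- 6 \left(85 - 6\right) + 5829}{\left(17333 + 11321\right) - 33926} = \frac{\left(-6\right) 79 + 5829}{28654 - 33926} = \frac{-474 + 5829}{-5272} = 5355 \left(- \frac{1}{5272}\right) = - \frac{5355}{5272}$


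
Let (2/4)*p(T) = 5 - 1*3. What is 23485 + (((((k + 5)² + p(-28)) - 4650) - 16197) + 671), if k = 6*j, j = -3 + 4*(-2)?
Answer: 7034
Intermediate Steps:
p(T) = 4 (p(T) = 2*(5 - 1*3) = 2*(5 - 3) = 2*2 = 4)
j = -11 (j = -3 - 8 = -11)
k = -66 (k = 6*(-11) = -66)
23485 + (((((k + 5)² + p(-28)) - 4650) - 16197) + 671) = 23485 + (((((-66 + 5)² + 4) - 4650) - 16197) + 671) = 23485 + (((((-61)² + 4) - 4650) - 16197) + 671) = 23485 + ((((3721 + 4) - 4650) - 16197) + 671) = 23485 + (((3725 - 4650) - 16197) + 671) = 23485 + ((-925 - 16197) + 671) = 23485 + (-17122 + 671) = 23485 - 16451 = 7034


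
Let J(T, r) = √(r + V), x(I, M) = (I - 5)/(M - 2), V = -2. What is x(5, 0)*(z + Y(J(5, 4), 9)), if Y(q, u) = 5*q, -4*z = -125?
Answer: 0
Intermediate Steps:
z = 125/4 (z = -¼*(-125) = 125/4 ≈ 31.250)
x(I, M) = (-5 + I)/(-2 + M)
J(T, r) = √(-2 + r) (J(T, r) = √(r - 2) = √(-2 + r))
x(5, 0)*(z + Y(J(5, 4), 9)) = ((-5 + 5)/(-2 + 0))*(125/4 + 5*√(-2 + 4)) = (0/(-2))*(125/4 + 5*√2) = (-½*0)*(125/4 + 5*√2) = 0*(125/4 + 5*√2) = 0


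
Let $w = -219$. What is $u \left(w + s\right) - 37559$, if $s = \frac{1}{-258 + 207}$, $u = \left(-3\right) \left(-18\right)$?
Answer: $- \frac{839563}{17} \approx -49386.0$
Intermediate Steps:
$u = 54$
$s = - \frac{1}{51}$ ($s = \frac{1}{-51} = - \frac{1}{51} \approx -0.019608$)
$u \left(w + s\right) - 37559 = 54 \left(-219 - \frac{1}{51}\right) - 37559 = 54 \left(- \frac{11170}{51}\right) - 37559 = - \frac{201060}{17} - 37559 = - \frac{839563}{17}$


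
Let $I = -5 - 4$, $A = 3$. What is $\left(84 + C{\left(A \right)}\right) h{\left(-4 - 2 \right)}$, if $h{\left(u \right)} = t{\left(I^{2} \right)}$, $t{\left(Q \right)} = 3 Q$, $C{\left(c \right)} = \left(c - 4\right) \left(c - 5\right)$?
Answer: $20898$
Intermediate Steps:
$I = -9$ ($I = -5 - 4 = -9$)
$C{\left(c \right)} = \left(-5 + c\right) \left(-4 + c\right)$ ($C{\left(c \right)} = \left(-4 + c\right) \left(-5 + c\right) = \left(-5 + c\right) \left(-4 + c\right)$)
$h{\left(u \right)} = 243$ ($h{\left(u \right)} = 3 \left(-9\right)^{2} = 3 \cdot 81 = 243$)
$\left(84 + C{\left(A \right)}\right) h{\left(-4 - 2 \right)} = \left(84 + \left(20 + 3^{2} - 27\right)\right) 243 = \left(84 + \left(20 + 9 - 27\right)\right) 243 = \left(84 + 2\right) 243 = 86 \cdot 243 = 20898$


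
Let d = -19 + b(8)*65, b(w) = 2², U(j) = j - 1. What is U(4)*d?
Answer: 723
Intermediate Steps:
U(j) = -1 + j
b(w) = 4
d = 241 (d = -19 + 4*65 = -19 + 260 = 241)
U(4)*d = (-1 + 4)*241 = 3*241 = 723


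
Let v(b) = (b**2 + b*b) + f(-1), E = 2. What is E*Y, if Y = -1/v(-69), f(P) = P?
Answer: -2/9521 ≈ -0.00021006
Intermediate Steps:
v(b) = -1 + 2*b**2 (v(b) = (b**2 + b*b) - 1 = (b**2 + b**2) - 1 = 2*b**2 - 1 = -1 + 2*b**2)
Y = -1/9521 (Y = -1/(-1 + 2*(-69)**2) = -1/(-1 + 2*4761) = -1/(-1 + 9522) = -1/9521 ≈ -0.00010503)
E*Y = 2*(-1/9521) = -2/9521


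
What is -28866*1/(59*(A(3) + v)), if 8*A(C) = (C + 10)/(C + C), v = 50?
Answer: -1385568/142367 ≈ -9.7324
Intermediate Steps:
A(C) = (10 + C)/(16*C) (A(C) = ((C + 10)/(C + C))/8 = ((10 + C)/((2*C)))/8 = ((10 + C)*(1/(2*C)))/8 = ((10 + C)/(2*C))/8 = (10 + C)/(16*C))
-28866*1/(59*(A(3) + v)) = -28866*1/(59*((1/16)*(10 + 3)/3 + 50)) = -28866*1/(59*((1/16)*(⅓)*13 + 50)) = -28866*1/(59*(13/48 + 50)) = -28866/((2413/48)*59) = -28866/142367/48 = -28866*48/142367 = -1385568/142367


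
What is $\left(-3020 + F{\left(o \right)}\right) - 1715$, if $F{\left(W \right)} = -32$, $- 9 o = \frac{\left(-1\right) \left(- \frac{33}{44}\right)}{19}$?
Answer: $-4767$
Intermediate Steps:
$o = - \frac{1}{228}$ ($o = - \frac{- \frac{-33}{44} \cdot \frac{1}{19}}{9} = - \frac{\left(-1\right) \left(- \frac{3}{4}\right) \frac{1}{19}}{9} = - \frac{\frac{3}{4} \cdot \frac{1}{19}}{9} = \left(- \frac{1}{9}\right) \frac{3}{76} = - \frac{1}{228} \approx -0.004386$)
$\left(-3020 + F{\left(o \right)}\right) - 1715 = \left(-3020 - 32\right) - 1715 = -3052 - 1715 = -4767$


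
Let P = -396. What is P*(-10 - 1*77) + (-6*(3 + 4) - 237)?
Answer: 34173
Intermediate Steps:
P*(-10 - 1*77) + (-6*(3 + 4) - 237) = -396*(-10 - 1*77) + (-6*(3 + 4) - 237) = -396*(-10 - 77) + (-6*7 - 237) = -396*(-87) + (-42 - 237) = 34452 - 279 = 34173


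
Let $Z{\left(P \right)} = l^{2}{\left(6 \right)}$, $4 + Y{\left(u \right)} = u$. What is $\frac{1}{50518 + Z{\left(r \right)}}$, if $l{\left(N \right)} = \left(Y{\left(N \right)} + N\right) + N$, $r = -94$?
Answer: $\frac{1}{50714} \approx 1.9718 \cdot 10^{-5}$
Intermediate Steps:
$Y{\left(u \right)} = -4 + u$
$l{\left(N \right)} = -4 + 3 N$ ($l{\left(N \right)} = \left(\left(-4 + N\right) + N\right) + N = \left(-4 + 2 N\right) + N = -4 + 3 N$)
$Z{\left(P \right)} = 196$ ($Z{\left(P \right)} = \left(-4 + 3 \cdot 6\right)^{2} = \left(-4 + 18\right)^{2} = 14^{2} = 196$)
$\frac{1}{50518 + Z{\left(r \right)}} = \frac{1}{50518 + 196} = \frac{1}{50714}$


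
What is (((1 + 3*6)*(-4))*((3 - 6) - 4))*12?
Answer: 6384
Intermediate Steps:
(((1 + 3*6)*(-4))*((3 - 6) - 4))*12 = (((1 + 18)*(-4))*(-3 - 4))*12 = ((19*(-4))*(-7))*12 = -76*(-7)*12 = 532*12 = 6384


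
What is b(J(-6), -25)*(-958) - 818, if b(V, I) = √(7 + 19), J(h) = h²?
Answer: -818 - 958*√26 ≈ -5702.9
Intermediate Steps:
b(V, I) = √26
b(J(-6), -25)*(-958) - 818 = √26*(-958) - 818 = -958*√26 - 818 = -818 - 958*√26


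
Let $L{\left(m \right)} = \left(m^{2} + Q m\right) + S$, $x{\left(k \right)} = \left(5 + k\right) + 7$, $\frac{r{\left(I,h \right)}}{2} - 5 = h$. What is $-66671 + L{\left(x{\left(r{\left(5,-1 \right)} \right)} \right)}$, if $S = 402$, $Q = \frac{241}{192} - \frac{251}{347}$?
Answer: $- \frac{1096936889}{16656} \approx -65858.0$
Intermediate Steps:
$Q = \frac{35435}{66624}$ ($Q = 241 \cdot \frac{1}{192} - \frac{251}{347} = \frac{241}{192} - \frac{251}{347} = \frac{35435}{66624} \approx 0.53187$)
$r{\left(I,h \right)} = 10 + 2 h$
$x{\left(k \right)} = 12 + k$
$L{\left(m \right)} = 402 + m^{2} + \frac{35435 m}{66624}$ ($L{\left(m \right)} = \left(m^{2} + \frac{35435 m}{66624}\right) + 402 = 402 + m^{2} + \frac{35435 m}{66624}$)
$-66671 + L{\left(x{\left(r{\left(5,-1 \right)} \right)} \right)} = -66671 + \left(402 + \left(12 + \left(10 + 2 \left(-1\right)\right)\right)^{2} + \frac{35435 \left(12 + \left(10 + 2 \left(-1\right)\right)\right)}{66624}\right) = -66671 + \left(402 + \left(12 + \left(10 - 2\right)\right)^{2} + \frac{35435 \left(12 + \left(10 - 2\right)\right)}{66624}\right) = -66671 + \left(402 + \left(12 + 8\right)^{2} + \frac{35435 \left(12 + 8\right)}{66624}\right) = -66671 + \left(402 + 20^{2} + \frac{35435}{66624} \cdot 20\right) = -66671 + \left(402 + 400 + \frac{177175}{16656}\right) = -66671 + \frac{13535287}{16656} = - \frac{1096936889}{16656}$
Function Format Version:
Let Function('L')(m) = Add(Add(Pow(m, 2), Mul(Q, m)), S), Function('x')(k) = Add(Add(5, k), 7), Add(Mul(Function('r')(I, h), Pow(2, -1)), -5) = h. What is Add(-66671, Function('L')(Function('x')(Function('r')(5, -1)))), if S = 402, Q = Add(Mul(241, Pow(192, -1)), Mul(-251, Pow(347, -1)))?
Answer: Rational(-1096936889, 16656) ≈ -65858.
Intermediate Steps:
Q = Rational(35435, 66624) (Q = Add(Mul(241, Rational(1, 192)), Mul(-251, Rational(1, 347))) = Add(Rational(241, 192), Rational(-251, 347)) = Rational(35435, 66624) ≈ 0.53187)
Function('r')(I, h) = Add(10, Mul(2, h))
Function('x')(k) = Add(12, k)
Function('L')(m) = Add(402, Pow(m, 2), Mul(Rational(35435, 66624), m)) (Function('L')(m) = Add(Add(Pow(m, 2), Mul(Rational(35435, 66624), m)), 402) = Add(402, Pow(m, 2), Mul(Rational(35435, 66624), m)))
Add(-66671, Function('L')(Function('x')(Function('r')(5, -1)))) = Add(-66671, Add(402, Pow(Add(12, Add(10, Mul(2, -1))), 2), Mul(Rational(35435, 66624), Add(12, Add(10, Mul(2, -1)))))) = Add(-66671, Add(402, Pow(Add(12, Add(10, -2)), 2), Mul(Rational(35435, 66624), Add(12, Add(10, -2))))) = Add(-66671, Add(402, Pow(Add(12, 8), 2), Mul(Rational(35435, 66624), Add(12, 8)))) = Add(-66671, Add(402, Pow(20, 2), Mul(Rational(35435, 66624), 20))) = Add(-66671, Add(402, 400, Rational(177175, 16656))) = Add(-66671, Rational(13535287, 16656)) = Rational(-1096936889, 16656)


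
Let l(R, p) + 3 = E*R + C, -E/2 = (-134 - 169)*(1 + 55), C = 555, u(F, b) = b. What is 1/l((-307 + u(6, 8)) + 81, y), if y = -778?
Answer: -1/7397496 ≈ -1.3518e-7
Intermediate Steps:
E = 33936 (E = -2*(-134 - 169)*(1 + 55) = -(-606)*56 = -2*(-16968) = 33936)
l(R, p) = 552 + 33936*R (l(R, p) = -3 + (33936*R + 555) = -3 + (555 + 33936*R) = 552 + 33936*R)
1/l((-307 + u(6, 8)) + 81, y) = 1/(552 + 33936*((-307 + 8) + 81)) = 1/(552 + 33936*(-299 + 81)) = 1/(552 + 33936*(-218)) = 1/(552 - 7398048) = 1/(-7397496) = -1/7397496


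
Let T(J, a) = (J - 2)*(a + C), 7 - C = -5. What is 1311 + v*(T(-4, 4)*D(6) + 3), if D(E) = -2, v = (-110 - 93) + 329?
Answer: 25881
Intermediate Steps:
C = 12 (C = 7 - 1*(-5) = 7 + 5 = 12)
v = 126 (v = -203 + 329 = 126)
T(J, a) = (-2 + J)*(12 + a) (T(J, a) = (J - 2)*(a + 12) = (-2 + J)*(12 + a))
1311 + v*(T(-4, 4)*D(6) + 3) = 1311 + 126*((-24 - 2*4 + 12*(-4) - 4*4)*(-2) + 3) = 1311 + 126*((-24 - 8 - 48 - 16)*(-2) + 3) = 1311 + 126*(-96*(-2) + 3) = 1311 + 126*(192 + 3) = 1311 + 126*195 = 1311 + 24570 = 25881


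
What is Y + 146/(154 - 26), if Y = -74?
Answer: -4663/64 ≈ -72.859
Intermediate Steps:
Y + 146/(154 - 26) = -74 + 146/(154 - 26) = -74 + 146/128 = -74 + 146*(1/128) = -74 + 73/64 = -4663/64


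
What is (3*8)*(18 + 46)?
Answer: 1536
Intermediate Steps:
(3*8)*(18 + 46) = 24*64 = 1536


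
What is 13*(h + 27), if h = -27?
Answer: 0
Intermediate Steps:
13*(h + 27) = 13*(-27 + 27) = 13*0 = 0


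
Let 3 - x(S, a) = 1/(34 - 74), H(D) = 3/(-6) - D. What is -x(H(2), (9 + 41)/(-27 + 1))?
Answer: -121/40 ≈ -3.0250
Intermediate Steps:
H(D) = -½ - D (H(D) = 3*(-⅙) - D = -½ - D)
x(S, a) = 121/40 (x(S, a) = 3 - 1/(34 - 74) = 3 - 1/(-40) = 3 - 1*(-1/40) = 3 + 1/40 = 121/40)
-x(H(2), (9 + 41)/(-27 + 1)) = -1*121/40 = -121/40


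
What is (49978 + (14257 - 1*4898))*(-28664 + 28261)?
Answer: -23912811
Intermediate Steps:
(49978 + (14257 - 1*4898))*(-28664 + 28261) = (49978 + (14257 - 4898))*(-403) = (49978 + 9359)*(-403) = 59337*(-403) = -23912811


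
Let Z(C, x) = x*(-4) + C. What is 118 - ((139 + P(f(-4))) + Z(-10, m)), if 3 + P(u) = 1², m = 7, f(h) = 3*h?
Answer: 19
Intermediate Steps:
P(u) = -2 (P(u) = -3 + 1² = -3 + 1 = -2)
Z(C, x) = C - 4*x (Z(C, x) = -4*x + C = C - 4*x)
118 - ((139 + P(f(-4))) + Z(-10, m)) = 118 - ((139 - 2) + (-10 - 4*7)) = 118 - (137 + (-10 - 28)) = 118 - (137 - 38) = 118 - 1*99 = 118 - 99 = 19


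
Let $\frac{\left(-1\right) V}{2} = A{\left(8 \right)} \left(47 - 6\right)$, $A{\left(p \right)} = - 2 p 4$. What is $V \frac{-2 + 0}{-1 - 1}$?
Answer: $5248$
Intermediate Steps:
$A{\left(p \right)} = - 8 p$
$V = 5248$ ($V = - 2 \left(-8\right) 8 \left(47 - 6\right) = - 2 \left(\left(-64\right) 41\right) = \left(-2\right) \left(-2624\right) = 5248$)
$V \frac{-2 + 0}{-1 - 1} = 5248 \frac{-2 + 0}{-1 - 1} = 5248 \left(- \frac{2}{-2}\right) = 5248 \left(\left(-2\right) \left(- \frac{1}{2}\right)\right) = 5248 \cdot 1 = 5248$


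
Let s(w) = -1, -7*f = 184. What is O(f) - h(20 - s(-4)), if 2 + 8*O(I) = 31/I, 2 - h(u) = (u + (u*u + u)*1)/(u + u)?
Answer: 13399/1472 ≈ 9.1026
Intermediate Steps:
f = -184/7 (f = -1/7*184 = -184/7 ≈ -26.286)
h(u) = 2 - (u**2 + 2*u)/(2*u) (h(u) = 2 - (u + (u*u + u)*1)/(u + u) = 2 - (u + (u**2 + u)*1)/(2*u) = 2 - (u + (u + u**2)*1)*1/(2*u) = 2 - (u + (u + u**2))*1/(2*u) = 2 - (u**2 + 2*u)*1/(2*u) = 2 - (u**2 + 2*u)/(2*u))
O(I) = -1/4 + 31/(8*I) (O(I) = -1/4 + (31/I)/8 = -1/4 + 31/(8*I))
O(f) - h(20 - s(-4)) = (31 - 2*(-184/7))/(8*(-184/7)) - (1 - (20 - 1*(-1))/2) = (1/8)*(-7/184)*(31 + 368/7) - (1 - (20 + 1)/2) = (1/8)*(-7/184)*(585/7) - (1 - 1/2*21) = -585/1472 - (1 - 21/2) = -585/1472 - 1*(-19/2) = -585/1472 + 19/2 = 13399/1472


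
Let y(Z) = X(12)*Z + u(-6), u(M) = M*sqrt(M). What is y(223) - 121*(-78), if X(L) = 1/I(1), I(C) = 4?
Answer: 37975/4 - 6*I*sqrt(6) ≈ 9493.8 - 14.697*I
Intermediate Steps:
u(M) = M**(3/2)
X(L) = 1/4
y(Z) = Z/4 - 6*I*sqrt(6) (y(Z) = Z/4 + (-6)**(3/2) = Z/4 - 6*I*sqrt(6))
y(223) - 121*(-78) = ((1/4)*223 - 6*I*sqrt(6)) - 121*(-78) = (223/4 - 6*I*sqrt(6)) - 1*(-9438) = (223/4 - 6*I*sqrt(6)) + 9438 = 37975/4 - 6*I*sqrt(6)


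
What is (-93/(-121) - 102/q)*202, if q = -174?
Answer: 960308/3509 ≈ 273.67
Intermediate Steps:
(-93/(-121) - 102/q)*202 = (-93/(-121) - 102/(-174))*202 = (-93*(-1/121) - 102*(-1/174))*202 = (93/121 + 17/29)*202 = (4754/3509)*202 = 960308/3509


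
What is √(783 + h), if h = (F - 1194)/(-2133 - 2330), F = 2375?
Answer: 2*√3897703031/4463 ≈ 27.977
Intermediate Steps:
h = -1181/4463 (h = (2375 - 1194)/(-2133 - 2330) = 1181/(-4463) = 1181*(-1/4463) = -1181/4463 ≈ -0.26462)
√(783 + h) = √(783 - 1181/4463) = √(3493348/4463) = 2*√3897703031/4463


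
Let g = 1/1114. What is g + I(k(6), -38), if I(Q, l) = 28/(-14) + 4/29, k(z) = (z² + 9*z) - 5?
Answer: -60127/32306 ≈ -1.8612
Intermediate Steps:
k(z) = -5 + z² + 9*z
g = 1/1114 ≈ 0.00089767
I(Q, l) = -54/29 (I(Q, l) = 28*(-1/14) + 4*(1/29) = -2 + 4/29 = -54/29)
g + I(k(6), -38) = 1/1114 - 54/29 = -60127/32306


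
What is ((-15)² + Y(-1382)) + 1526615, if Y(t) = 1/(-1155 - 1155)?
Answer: 3527000399/2310 ≈ 1.5268e+6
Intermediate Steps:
Y(t) = -1/2310 (Y(t) = 1/(-2310) = -1/2310)
((-15)² + Y(-1382)) + 1526615 = ((-15)² - 1/2310) + 1526615 = (225 - 1/2310) + 1526615 = 519749/2310 + 1526615 = 3527000399/2310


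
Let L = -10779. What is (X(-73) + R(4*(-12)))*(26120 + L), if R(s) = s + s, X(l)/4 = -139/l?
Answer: -98980132/73 ≈ -1.3559e+6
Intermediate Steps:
X(l) = -556/l (X(l) = 4*(-139/l) = -556/l)
R(s) = 2*s
(X(-73) + R(4*(-12)))*(26120 + L) = (-556/(-73) + 2*(4*(-12)))*(26120 - 10779) = (-556*(-1/73) + 2*(-48))*15341 = (556/73 - 96)*15341 = -6452/73*15341 = -98980132/73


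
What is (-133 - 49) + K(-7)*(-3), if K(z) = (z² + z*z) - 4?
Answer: -464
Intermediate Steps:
K(z) = -4 + 2*z² (K(z) = (z² + z²) - 4 = 2*z² - 4 = -4 + 2*z²)
(-133 - 49) + K(-7)*(-3) = (-133 - 49) + (-4 + 2*(-7)²)*(-3) = -182 + (-4 + 2*49)*(-3) = -182 + (-4 + 98)*(-3) = -182 + 94*(-3) = -182 - 282 = -464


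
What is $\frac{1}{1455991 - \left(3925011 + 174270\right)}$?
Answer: $- \frac{1}{2643290} \approx -3.7832 \cdot 10^{-7}$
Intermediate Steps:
$\frac{1}{1455991 - \left(3925011 + 174270\right)} = \frac{1}{1455991 - 4099281} = \frac{1}{-2643290} = - \frac{1}{2643290}$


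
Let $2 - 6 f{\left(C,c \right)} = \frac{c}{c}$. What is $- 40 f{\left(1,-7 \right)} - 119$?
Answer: $- \frac{377}{3} \approx -125.67$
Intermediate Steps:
$f{\left(C,c \right)} = \frac{1}{6}$ ($f{\left(C,c \right)} = \frac{1}{3} - \frac{c \frac{1}{c}}{6} = \frac{1}{3} - \frac{1}{6} = \frac{1}{6}$)
$- 40 f{\left(1,-7 \right)} - 119 = \left(-40\right) \frac{1}{6} - 119 = - \frac{20}{3} - 119 = - \frac{377}{3}$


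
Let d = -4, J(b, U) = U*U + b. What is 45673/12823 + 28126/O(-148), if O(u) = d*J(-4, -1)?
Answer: 180603887/76938 ≈ 2347.4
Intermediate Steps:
J(b, U) = b + U**2 (J(b, U) = U**2 + b = b + U**2)
O(u) = 12 (O(u) = -4*(-4 + (-1)**2) = -4*(-4 + 1) = -4*(-3) = 12)
45673/12823 + 28126/O(-148) = 45673/12823 + 28126/12 = 45673*(1/12823) + 28126*(1/12) = 45673/12823 + 14063/6 = 180603887/76938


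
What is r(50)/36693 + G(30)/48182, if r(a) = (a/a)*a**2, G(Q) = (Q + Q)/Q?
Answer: 60264193/883971063 ≈ 0.068174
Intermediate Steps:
G(Q) = 2 (G(Q) = (2*Q)/Q = 2)
r(a) = a**2 (r(a) = 1*a**2 = a**2)
r(50)/36693 + G(30)/48182 = 50**2/36693 + 2/48182 = 2500*(1/36693) + 2*(1/48182) = 2500/36693 + 1/24091 = 60264193/883971063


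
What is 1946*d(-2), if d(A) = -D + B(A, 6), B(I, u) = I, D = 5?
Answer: -13622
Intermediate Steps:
d(A) = -5 + A (d(A) = -1*5 + A = -5 + A)
1946*d(-2) = 1946*(-5 - 2) = 1946*(-7) = -13622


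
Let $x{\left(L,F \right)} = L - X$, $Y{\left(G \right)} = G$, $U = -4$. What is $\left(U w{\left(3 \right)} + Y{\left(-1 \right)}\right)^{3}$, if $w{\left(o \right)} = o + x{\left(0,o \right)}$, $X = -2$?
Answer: $-9261$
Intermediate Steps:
$x{\left(L,F \right)} = 2 + L$ ($x{\left(L,F \right)} = L - -2 = L + 2 = 2 + L$)
$w{\left(o \right)} = 2 + o$ ($w{\left(o \right)} = o + \left(2 + 0\right) = o + 2 = 2 + o$)
$\left(U w{\left(3 \right)} + Y{\left(-1 \right)}\right)^{3} = \left(- 4 \left(2 + 3\right) - 1\right)^{3} = \left(\left(-4\right) 5 - 1\right)^{3} = \left(-20 - 1\right)^{3} = \left(-21\right)^{3} = -9261$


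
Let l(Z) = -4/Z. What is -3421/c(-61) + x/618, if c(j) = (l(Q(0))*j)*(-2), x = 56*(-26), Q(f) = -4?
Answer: -1145905/37698 ≈ -30.397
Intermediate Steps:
x = -1456
c(j) = -2*j (c(j) = ((-4/(-4))*j)*(-2) = ((-4*(-¼))*j)*(-2) = (1*j)*(-2) = j*(-2) = -2*j)
-3421/c(-61) + x/618 = -3421/((-2*(-61))) - 1456/618 = -3421/122 - 1456*1/618 = -3421*1/122 - 728/309 = -3421/122 - 728/309 = -1145905/37698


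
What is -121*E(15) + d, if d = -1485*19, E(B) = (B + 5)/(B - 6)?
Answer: -256355/9 ≈ -28484.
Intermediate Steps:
E(B) = (5 + B)/(-6 + B)
d = -28215
-121*E(15) + d = -121*(5 + 15)/(-6 + 15) - 28215 = -121*20/9 - 28215 = -2420/9 - 28215 = -256355/9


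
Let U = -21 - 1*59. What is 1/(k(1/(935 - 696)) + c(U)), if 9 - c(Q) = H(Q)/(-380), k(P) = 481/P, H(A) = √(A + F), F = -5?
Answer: 3320275840/381725472773137 - 76*I*√85/381725472773137 ≈ 8.6981e-6 - 1.8356e-12*I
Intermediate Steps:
H(A) = √(-5 + A) (H(A) = √(A - 5) = √(-5 + A))
U = -80 (U = -21 - 59 = -80)
c(Q) = 9 + √(-5 + Q)/380 (c(Q) = 9 - √(-5 + Q)/(-380) = 9 - √(-5 + Q)*(-1)/380 = 9 - (-1)*√(-5 + Q)/380 = 9 + √(-5 + Q)/380)
1/(k(1/(935 - 696)) + c(U)) = 1/(481/(1/(935 - 696)) + (9 + √(-5 - 80)/380)) = 1/(481/(1/239) + (9 + √(-85)/380)) = 1/(481/(1/239) + (9 + (I*√85)/380)) = 1/(481*239 + (9 + I*√85/380)) = 1/(114959 + (9 + I*√85/380)) = 1/(114968 + I*√85/380)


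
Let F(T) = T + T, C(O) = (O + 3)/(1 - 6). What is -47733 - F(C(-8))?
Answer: -47735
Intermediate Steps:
C(O) = -⅗ - O/5 (C(O) = (3 + O)/(-5) = (3 + O)*(-⅕) = -⅗ - O/5)
F(T) = 2*T
-47733 - F(C(-8)) = -47733 - 2*(-⅗ - ⅕*(-8)) = -47733 - 2*(-⅗ + 8/5) = -47733 - 2 = -47735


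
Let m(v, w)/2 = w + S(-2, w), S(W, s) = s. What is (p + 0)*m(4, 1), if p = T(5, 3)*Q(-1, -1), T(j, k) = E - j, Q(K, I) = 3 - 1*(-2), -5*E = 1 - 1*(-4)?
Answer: -120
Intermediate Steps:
E = -1 (E = -(1 - 1*(-4))/5 = -(1 + 4)/5 = -⅕*5 = -1)
m(v, w) = 4*w (m(v, w) = 2*(w + w) = 2*(2*w) = 4*w)
Q(K, I) = 5 (Q(K, I) = 3 + 2 = 5)
T(j, k) = -1 - j
p = -30 (p = (-1 - 1*5)*5 = (-1 - 5)*5 = -6*5 = -30)
(p + 0)*m(4, 1) = (-30 + 0)*(4*1) = -30*4 = -120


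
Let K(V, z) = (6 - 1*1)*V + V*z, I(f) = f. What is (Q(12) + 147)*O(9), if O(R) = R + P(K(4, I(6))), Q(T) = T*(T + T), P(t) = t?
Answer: 23055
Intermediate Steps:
K(V, z) = 5*V + V*z (K(V, z) = (6 - 1)*V + V*z = 5*V + V*z)
Q(T) = 2*T**2 (Q(T) = T*(2*T) = 2*T**2)
O(R) = 44 + R (O(R) = R + 4*(5 + 6) = R + 4*11 = R + 44 = 44 + R)
(Q(12) + 147)*O(9) = (2*12**2 + 147)*(44 + 9) = (2*144 + 147)*53 = (288 + 147)*53 = 435*53 = 23055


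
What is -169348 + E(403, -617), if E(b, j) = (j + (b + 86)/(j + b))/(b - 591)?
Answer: -6813076209/40232 ≈ -1.6934e+5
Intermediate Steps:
E(b, j) = (j + (86 + b)/(b + j))/(-591 + b)
-169348 + E(403, -617) = -169348 + (86 + 403 + (-617)² + 403*(-617))/(403² - 591*403 - 591*(-617) + 403*(-617)) = -169348 + (86 + 403 + 380689 - 248651)/(162409 - 238173 + 364647 - 248651) = -169348 + 132527/40232 = -6813076209/40232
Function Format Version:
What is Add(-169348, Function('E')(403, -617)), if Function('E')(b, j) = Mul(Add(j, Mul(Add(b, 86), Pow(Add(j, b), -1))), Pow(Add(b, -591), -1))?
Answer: Rational(-6813076209, 40232) ≈ -1.6934e+5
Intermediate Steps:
Function('E')(b, j) = Mul(Pow(Add(-591, b), -1), Add(j, Mul(Pow(Add(b, j), -1), Add(86, b)))) (Function('E')(b, j) = Mul(Add(j, Mul(Add(86, b), Pow(Add(b, j), -1))), Pow(Add(-591, b), -1)) = Mul(Add(j, Mul(Pow(Add(b, j), -1), Add(86, b))), Pow(Add(-591, b), -1)) = Mul(Pow(Add(-591, b), -1), Add(j, Mul(Pow(Add(b, j), -1), Add(86, b)))))
Add(-169348, Function('E')(403, -617)) = Add(-169348, Mul(Pow(Add(Pow(403, 2), Mul(-591, 403), Mul(-591, -617), Mul(403, -617)), -1), Add(86, 403, Pow(-617, 2), Mul(403, -617)))) = Add(-169348, Mul(Pow(Add(162409, -238173, 364647, -248651), -1), Add(86, 403, 380689, -248651))) = Add(-169348, Mul(Pow(40232, -1), 132527)) = Add(-169348, Mul(Rational(1, 40232), 132527)) = Add(-169348, Rational(132527, 40232)) = Rational(-6813076209, 40232)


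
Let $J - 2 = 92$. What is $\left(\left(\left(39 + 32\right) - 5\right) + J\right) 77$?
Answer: $12320$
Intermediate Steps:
$J = 94$ ($J = 2 + 92 = 94$)
$\left(\left(\left(39 + 32\right) - 5\right) + J\right) 77 = \left(\left(\left(39 + 32\right) - 5\right) + 94\right) 77 = \left(\left(71 - 5\right) + 94\right) 77 = \left(66 + 94\right) 77 = 160 \cdot 77 = 12320$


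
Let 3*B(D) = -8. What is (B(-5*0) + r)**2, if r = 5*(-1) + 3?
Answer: 196/9 ≈ 21.778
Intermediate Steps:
r = -2 (r = -5 + 3 = -2)
B(D) = -8/3 (B(D) = (1/3)*(-8) = -8/3)
(B(-5*0) + r)**2 = (-8/3 - 2)**2 = (-14/3)**2 = 196/9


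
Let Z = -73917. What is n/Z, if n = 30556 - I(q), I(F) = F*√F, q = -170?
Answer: -30556/73917 - 170*I*√170/73917 ≈ -0.41338 - 0.029987*I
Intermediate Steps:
I(F) = F^(3/2)
n = 30556 + 170*I*√170 (n = 30556 - (-170)^(3/2) = 30556 - (-170)*I*√170 = 30556 + 170*I*√170 ≈ 30556.0 + 2216.5*I)
n/Z = (30556 + 170*I*√170)/(-73917) = (30556 + 170*I*√170)*(-1/73917) = -30556/73917 - 170*I*√170/73917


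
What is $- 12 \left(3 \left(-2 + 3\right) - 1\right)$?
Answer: $-24$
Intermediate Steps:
$- 12 \left(3 \left(-2 + 3\right) - 1\right) = - 12 \left(3 \cdot 1 - 1\right) = - 12 \left(3 - 1\right) = \left(-12\right) 2 = -24$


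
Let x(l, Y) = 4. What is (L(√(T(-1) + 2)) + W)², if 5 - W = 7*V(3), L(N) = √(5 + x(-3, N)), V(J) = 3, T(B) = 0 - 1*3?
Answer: 169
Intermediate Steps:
T(B) = -3 (T(B) = 0 - 3 = -3)
L(N) = 3 (L(N) = √(5 + 4) = √9 = 3)
W = -16 (W = 5 - 7*3 = 5 - 1*21 = 5 - 21 = -16)
(L(√(T(-1) + 2)) + W)² = (3 - 16)² = (-13)² = 169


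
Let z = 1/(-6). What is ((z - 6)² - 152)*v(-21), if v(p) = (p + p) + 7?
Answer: 143605/36 ≈ 3989.0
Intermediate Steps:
z = -⅙ ≈ -0.16667
v(p) = 7 + 2*p (v(p) = 2*p + 7 = 7 + 2*p)
((z - 6)² - 152)*v(-21) = ((-⅙ - 6)² - 152)*(7 + 2*(-21)) = ((-37/6)² - 152)*(7 - 42) = (1369/36 - 152)*(-35) = -4103/36*(-35) = 143605/36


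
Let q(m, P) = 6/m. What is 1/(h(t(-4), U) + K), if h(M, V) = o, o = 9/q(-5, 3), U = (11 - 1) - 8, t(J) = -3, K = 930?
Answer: 2/1845 ≈ 0.0010840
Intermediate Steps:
U = 2 (U = 10 - 8 = 2)
o = -15/2 (o = 9/((6/(-5))) = 9/((6*(-1/5))) = 9/(-6/5) = 9*(-5/6) = -15/2 ≈ -7.5000)
h(M, V) = -15/2
1/(h(t(-4), U) + K) = 1/(-15/2 + 930) = 1/(1845/2) = 2/1845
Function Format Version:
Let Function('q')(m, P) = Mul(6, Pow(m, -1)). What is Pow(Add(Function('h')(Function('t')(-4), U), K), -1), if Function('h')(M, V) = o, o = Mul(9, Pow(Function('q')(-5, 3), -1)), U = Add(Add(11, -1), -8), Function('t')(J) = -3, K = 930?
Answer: Rational(2, 1845) ≈ 0.0010840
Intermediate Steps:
U = 2 (U = Add(10, -8) = 2)
o = Rational(-15, 2) (o = Mul(9, Pow(Mul(6, Pow(-5, -1)), -1)) = Mul(9, Pow(Mul(6, Rational(-1, 5)), -1)) = Mul(9, Pow(Rational(-6, 5), -1)) = Mul(9, Rational(-5, 6)) = Rational(-15, 2) ≈ -7.5000)
Function('h')(M, V) = Rational(-15, 2)
Pow(Add(Function('h')(Function('t')(-4), U), K), -1) = Pow(Add(Rational(-15, 2), 930), -1) = Pow(Rational(1845, 2), -1) = Rational(2, 1845)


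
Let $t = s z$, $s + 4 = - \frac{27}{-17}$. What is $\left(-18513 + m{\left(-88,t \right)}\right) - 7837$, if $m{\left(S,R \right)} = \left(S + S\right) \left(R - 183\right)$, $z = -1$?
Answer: $\frac{92370}{17} \approx 5433.5$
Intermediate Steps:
$s = - \frac{41}{17}$ ($s = -4 - \frac{27}{-17} = -4 - - \frac{27}{17} = -4 + \frac{27}{17} = - \frac{41}{17} \approx -2.4118$)
$t = \frac{41}{17}$ ($t = \left(- \frac{41}{17}\right) \left(-1\right) = \frac{41}{17} \approx 2.4118$)
$m{\left(S,R \right)} = 2 S \left(-183 + R\right)$
$\left(-18513 + m{\left(-88,t \right)}\right) - 7837 = \left(-18513 + 2 \left(-88\right) \left(-183 + \frac{41}{17}\right)\right) - 7837 = \left(-18513 + 2 \left(-88\right) \left(- \frac{3070}{17}\right)\right) - 7837 = \left(-18513 + \frac{540320}{17}\right) - 7837 = \frac{225599}{17} - 7837 = \frac{92370}{17}$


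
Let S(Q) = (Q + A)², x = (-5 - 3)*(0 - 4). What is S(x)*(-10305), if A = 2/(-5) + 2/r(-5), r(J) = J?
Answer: -50156496/5 ≈ -1.0031e+7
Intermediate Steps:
x = 32 (x = -8*(-4) = 32)
A = -⅘ (A = 2/(-5) + 2/(-5) = 2*(-⅕) + 2*(-⅕) = -⅖ - ⅖ = -⅘ ≈ -0.80000)
S(Q) = (-⅘ + Q)² (S(Q) = (Q - ⅘)² = (-⅘ + Q)²)
S(x)*(-10305) = ((4 - 5*32)²/25)*(-10305) = ((4 - 160)²/25)*(-10305) = ((1/25)*(-156)²)*(-10305) = ((1/25)*24336)*(-10305) = (24336/25)*(-10305) = -50156496/5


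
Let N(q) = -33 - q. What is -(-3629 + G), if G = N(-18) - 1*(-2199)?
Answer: 1445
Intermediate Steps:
G = 2184 (G = (-33 - 1*(-18)) - 1*(-2199) = (-33 + 18) + 2199 = -15 + 2199 = 2184)
-(-3629 + G) = -(-3629 + 2184) = -1*(-1445) = 1445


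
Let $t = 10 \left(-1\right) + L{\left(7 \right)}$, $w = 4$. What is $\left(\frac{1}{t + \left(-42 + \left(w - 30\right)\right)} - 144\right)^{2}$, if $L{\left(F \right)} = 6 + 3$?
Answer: $\frac{98743969}{4761} \approx 20740.0$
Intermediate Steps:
$L{\left(F \right)} = 9$
$t = -1$ ($t = 10 \left(-1\right) + 9 = -10 + 9 = -1$)
$\left(\frac{1}{t + \left(-42 + \left(w - 30\right)\right)} - 144\right)^{2} = \left(\frac{1}{-1 + \left(-42 + \left(4 - 30\right)\right)} - 144\right)^{2} = \left(\frac{1}{-1 - 68} - 144\right)^{2} = \left(\frac{1}{-69} - 144\right)^{2} = \left(- \frac{1}{69} - 144\right)^{2} = \left(- \frac{9937}{69}\right)^{2} = \frac{98743969}{4761}$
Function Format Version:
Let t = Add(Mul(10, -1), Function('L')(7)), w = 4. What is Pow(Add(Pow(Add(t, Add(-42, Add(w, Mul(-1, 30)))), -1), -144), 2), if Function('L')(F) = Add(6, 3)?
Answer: Rational(98743969, 4761) ≈ 20740.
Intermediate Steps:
Function('L')(F) = 9
t = -1 (t = Add(Mul(10, -1), 9) = Add(-10, 9) = -1)
Pow(Add(Pow(Add(t, Add(-42, Add(w, Mul(-1, 30)))), -1), -144), 2) = Pow(Add(Pow(Add(-1, Add(-42, Add(4, Mul(-1, 30)))), -1), -144), 2) = Pow(Add(Pow(Add(-1, Add(-42, Add(4, -30))), -1), -144), 2) = Pow(Add(Pow(Add(-1, Add(-42, -26)), -1), -144), 2) = Pow(Add(Pow(Add(-1, -68), -1), -144), 2) = Pow(Add(Pow(-69, -1), -144), 2) = Pow(Add(Rational(-1, 69), -144), 2) = Pow(Rational(-9937, 69), 2) = Rational(98743969, 4761)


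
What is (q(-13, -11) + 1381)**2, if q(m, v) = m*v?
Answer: 2322576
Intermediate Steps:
(q(-13, -11) + 1381)**2 = (-13*(-11) + 1381)**2 = (143 + 1381)**2 = 1524**2 = 2322576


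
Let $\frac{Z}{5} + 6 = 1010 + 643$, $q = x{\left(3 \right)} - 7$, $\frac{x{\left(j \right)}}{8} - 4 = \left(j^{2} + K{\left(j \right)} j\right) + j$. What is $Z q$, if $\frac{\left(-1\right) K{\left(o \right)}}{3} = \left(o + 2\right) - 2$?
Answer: $-782325$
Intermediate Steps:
$K{\left(o \right)} = - 3 o$ ($K{\left(o \right)} = - 3 \left(\left(o + 2\right) - 2\right) = - 3 \left(\left(2 + o\right) - 2\right) = - 3 o$)
$x{\left(j \right)} = 32 - 16 j^{2} + 8 j$ ($x{\left(j \right)} = 32 + 8 \left(\left(j^{2} + - 3 j j\right) + j\right) = 32 + 8 \left(\left(j^{2} - 3 j^{2}\right) + j\right) = 32 + 8 \left(- 2 j^{2} + j\right) = 32 + 8 \left(j - 2 j^{2}\right) = 32 - \left(- 8 j + 16 j^{2}\right) = 32 - 16 j^{2} + 8 j$)
$q = -95$ ($q = \left(32 - 16 \cdot 3^{2} + 8 \cdot 3\right) - 7 = \left(32 - 144 + 24\right) - 7 = -88 - 7 = -95$)
$Z = 8235$ ($Z = -30 + 5 \left(1010 + 643\right) = -30 + 5 \cdot 1653 = -30 + 8265 = 8235$)
$Z q = 8235 \left(-95\right) = -782325$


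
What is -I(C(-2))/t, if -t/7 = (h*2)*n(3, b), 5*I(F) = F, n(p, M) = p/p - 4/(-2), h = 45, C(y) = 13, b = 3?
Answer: 13/9450 ≈ 0.0013757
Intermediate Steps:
n(p, M) = 3 (n(p, M) = 1 - 4*(-½) = 1 + 2 = 3)
I(F) = F/5
t = -1890 (t = -7*45*2*3 = -630*3 = -7*270 = -1890)
-I(C(-2))/t = -(⅕)*13/(-1890) = -13*(-1)/(5*1890) = -1*(-13/9450) = 13/9450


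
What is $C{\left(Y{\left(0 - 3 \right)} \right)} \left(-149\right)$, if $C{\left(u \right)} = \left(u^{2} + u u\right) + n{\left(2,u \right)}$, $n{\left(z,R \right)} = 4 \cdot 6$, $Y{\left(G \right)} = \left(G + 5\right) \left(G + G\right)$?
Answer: $-46488$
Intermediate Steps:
$Y{\left(G \right)} = 2 G \left(5 + G\right)$ ($Y{\left(G \right)} = \left(5 + G\right) 2 G = 2 G \left(5 + G\right)$)
$n{\left(z,R \right)} = 24$
$C{\left(u \right)} = 24 + 2 u^{2}$ ($C{\left(u \right)} = \left(u^{2} + u u\right) + 24 = \left(u^{2} + u^{2}\right) + 24 = 2 u^{2} + 24 = 24 + 2 u^{2}$)
$C{\left(Y{\left(0 - 3 \right)} \right)} \left(-149\right) = \left(24 + 2 \left(2 \left(0 - 3\right) \left(5 + \left(0 - 3\right)\right)\right)^{2}\right) \left(-149\right) = \left(24 + 2 \left(2 \left(-3\right) \left(5 - 3\right)\right)^{2}\right) \left(-149\right) = \left(24 + 2 \left(2 \left(-3\right) 2\right)^{2}\right) \left(-149\right) = \left(24 + 2 \left(-12\right)^{2}\right) \left(-149\right) = \left(24 + 2 \cdot 144\right) \left(-149\right) = \left(24 + 288\right) \left(-149\right) = 312 \left(-149\right) = -46488$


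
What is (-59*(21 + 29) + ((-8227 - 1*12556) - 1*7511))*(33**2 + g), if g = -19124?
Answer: 563485540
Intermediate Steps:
(-59*(21 + 29) + ((-8227 - 1*12556) - 1*7511))*(33**2 + g) = (-59*(21 + 29) + ((-8227 - 1*12556) - 1*7511))*(33**2 - 19124) = (-59*50 + ((-8227 - 12556) - 7511))*(1089 - 19124) = (-2950 + (-20783 - 7511))*(-18035) = (-2950 - 28294)*(-18035) = -31244*(-18035) = 563485540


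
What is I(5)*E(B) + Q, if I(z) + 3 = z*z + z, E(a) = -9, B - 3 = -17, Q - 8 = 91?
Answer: -144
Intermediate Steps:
Q = 99 (Q = 8 + 91 = 99)
B = -14 (B = 3 - 17 = -14)
I(z) = -3 + z + z² (I(z) = -3 + (z*z + z) = -3 + (z² + z) = -3 + (z + z²) = -3 + z + z²)
I(5)*E(B) + Q = (-3 + 5 + 5²)*(-9) + 99 = (-3 + 5 + 25)*(-9) + 99 = 27*(-9) + 99 = -243 + 99 = -144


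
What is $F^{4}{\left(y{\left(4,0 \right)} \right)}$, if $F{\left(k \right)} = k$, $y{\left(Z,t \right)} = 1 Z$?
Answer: $256$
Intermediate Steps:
$y{\left(Z,t \right)} = Z$
$F^{4}{\left(y{\left(4,0 \right)} \right)} = 4^{4} = 256$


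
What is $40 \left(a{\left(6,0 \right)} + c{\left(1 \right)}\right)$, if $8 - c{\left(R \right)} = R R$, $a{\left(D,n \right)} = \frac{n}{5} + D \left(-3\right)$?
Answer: $-440$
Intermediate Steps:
$a{\left(D,n \right)} = - 3 D + \frac{n}{5}$ ($a{\left(D,n \right)} = n \frac{1}{5} - 3 D = \frac{n}{5} - 3 D = - 3 D + \frac{n}{5}$)
$c{\left(R \right)} = 8 - R^{2}$ ($c{\left(R \right)} = 8 - R R = 8 - R^{2}$)
$40 \left(a{\left(6,0 \right)} + c{\left(1 \right)}\right) = 40 \left(\left(\left(-3\right) 6 + \frac{1}{5} \cdot 0\right) + \left(8 - 1^{2}\right)\right) = 40 \left(\left(-18 + 0\right) + \left(8 - 1\right)\right) = 40 \left(-18 + \left(8 - 1\right)\right) = 40 \left(-18 + 7\right) = 40 \left(-11\right) = -440$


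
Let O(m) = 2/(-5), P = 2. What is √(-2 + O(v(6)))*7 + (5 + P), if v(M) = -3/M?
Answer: 7 + 14*I*√15/5 ≈ 7.0 + 10.844*I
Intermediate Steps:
O(m) = -⅖ (O(m) = 2*(-⅕) = -⅖)
√(-2 + O(v(6)))*7 + (5 + P) = √(-2 - ⅖)*7 + (5 + 2) = √(-12/5)*7 + 7 = (2*I*√15/5)*7 + 7 = 14*I*√15/5 + 7 = 7 + 14*I*√15/5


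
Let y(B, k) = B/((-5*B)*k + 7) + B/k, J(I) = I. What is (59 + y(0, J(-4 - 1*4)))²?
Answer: 3481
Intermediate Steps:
y(B, k) = B/k + B/(7 - 5*B*k) (y(B, k) = B/(-5*B*k + 7) + B/k = B/(7 - 5*B*k) + B/k = B/k + B/(7 - 5*B*k))
(59 + y(0, J(-4 - 1*4)))² = (59 + 0*(-7 - (-4 - 1*4) + 5*0*(-4 - 1*4))/((-4 - 1*4)*(-7 + 5*0*(-4 - 1*4))))² = (59 + 0*(-7 - (-4 - 4) + 5*0*(-4 - 4))/((-4 - 4)*(-7 + 5*0*(-4 - 4))))² = (59 + 0*(-7 - 1*(-8) + 5*0*(-8))/(-8*(-7 + 5*0*(-8))))² = (59 + 0*(-⅛)*(-7 + 8 + 0)/(-7 + 0))² = (59 + 0*(-⅛)*1/(-7))² = (59 + 0*(-⅛)*(-⅐)*1)² = (59 + 0)² = 59² = 3481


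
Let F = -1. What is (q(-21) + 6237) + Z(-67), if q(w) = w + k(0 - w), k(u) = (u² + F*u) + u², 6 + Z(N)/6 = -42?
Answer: 6789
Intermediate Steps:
Z(N) = -288 (Z(N) = -36 + 6*(-42) = -36 - 252 = -288)
k(u) = -u + 2*u² (k(u) = (u² - u) + u² = -u + 2*u²)
q(w) = w - w*(-1 - 2*w) (q(w) = w + (0 - w)*(-1 + 2*(0 - w)) = w + (-w)*(-1 + 2*(-w)) = w + (-w)*(-1 - 2*w) = w - w*(-1 - 2*w))
(q(-21) + 6237) + Z(-67) = (2*(-21)*(1 - 21) + 6237) - 288 = (2*(-21)*(-20) + 6237) - 288 = (840 + 6237) - 288 = 7077 - 288 = 6789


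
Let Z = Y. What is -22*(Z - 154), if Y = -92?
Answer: 5412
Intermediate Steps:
Z = -92
-22*(Z - 154) = -22*(-92 - 154) = -22*(-246) = 5412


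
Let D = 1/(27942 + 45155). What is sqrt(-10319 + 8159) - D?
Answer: -1/73097 + 12*I*sqrt(15) ≈ -1.368e-5 + 46.476*I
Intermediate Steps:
D = 1/73097 ≈ 1.3680e-5
sqrt(-10319 + 8159) - D = sqrt(-10319 + 8159) - 1*1/73097 = sqrt(-2160) - 1/73097 = 12*I*sqrt(15) - 1/73097 = -1/73097 + 12*I*sqrt(15)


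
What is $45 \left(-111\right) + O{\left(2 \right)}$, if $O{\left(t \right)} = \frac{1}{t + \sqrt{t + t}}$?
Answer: $- \frac{19979}{4} \approx -4994.8$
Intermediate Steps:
$O{\left(t \right)} = \frac{1}{t + \sqrt{2} \sqrt{t}}$ ($O{\left(t \right)} = \frac{1}{t + \sqrt{2 t}} = \frac{1}{t + \sqrt{2} \sqrt{t}}$)
$45 \left(-111\right) + O{\left(2 \right)} = 45 \left(-111\right) + \frac{1}{2 + \sqrt{2} \sqrt{2}} = -4995 + \frac{1}{2 + 2} = -4995 + \frac{1}{4} = - \frac{19979}{4}$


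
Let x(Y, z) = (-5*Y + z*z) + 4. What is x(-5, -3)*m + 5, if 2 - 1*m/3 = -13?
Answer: 1715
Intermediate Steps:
m = 45 (m = 6 - 3*(-13) = 6 + 39 = 45)
x(Y, z) = 4 + z² - 5*Y (x(Y, z) = (-5*Y + z²) + 4 = (z² - 5*Y) + 4 = 4 + z² - 5*Y)
x(-5, -3)*m + 5 = (4 + (-3)² - 5*(-5))*45 + 5 = (4 + 9 + 25)*45 + 5 = 38*45 + 5 = 1710 + 5 = 1715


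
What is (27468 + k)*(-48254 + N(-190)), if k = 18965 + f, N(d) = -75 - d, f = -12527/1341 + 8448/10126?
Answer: -15173331171756758/6789483 ≈ -2.2348e+9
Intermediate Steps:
f = -57759817/6789483 (f = -12527*1/1341 + 8448*(1/10126) = -12527/1341 + 4224/5063 = -57759817/6789483 ≈ -8.5072)
k = 128704785278/6789483 (k = 18965 - 57759817/6789483 = 128704785278/6789483 ≈ 18957.)
(27468 + k)*(-48254 + N(-190)) = (27468 + 128704785278/6789483)*(-48254 + (-75 - 1*(-190))) = 315198304322*(-48254 + (-75 + 190))/6789483 = 315198304322*(-48254 + 115)/6789483 = (315198304322/6789483)*(-48139) = -15173331171756758/6789483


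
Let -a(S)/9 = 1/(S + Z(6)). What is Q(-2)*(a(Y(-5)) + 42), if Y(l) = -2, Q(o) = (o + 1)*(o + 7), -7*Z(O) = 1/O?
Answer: -3948/17 ≈ -232.24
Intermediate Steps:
Z(O) = -1/(7*O)
Q(o) = (1 + o)*(7 + o)
a(S) = -9/(-1/42 + S) (a(S) = -9/(S - 1/7/6) = -9/(S - 1/7*1/6) = -9/(S - 1/42) = -9/(-1/42 + S))
Q(-2)*(a(Y(-5)) + 42) = (7 + (-2)**2 + 8*(-2))*(-378/(-1 + 42*(-2)) + 42) = (7 + 4 - 16)*(-378/(-1 - 84) + 42) = -5*(-378/(-85) + 42) = -5*(-378*(-1/85) + 42) = -5*(378/85 + 42) = -5*3948/85 = -3948/17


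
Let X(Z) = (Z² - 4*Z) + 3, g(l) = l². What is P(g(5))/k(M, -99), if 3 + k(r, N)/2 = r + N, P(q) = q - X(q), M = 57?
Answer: 503/90 ≈ 5.5889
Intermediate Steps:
X(Z) = 3 + Z² - 4*Z
P(q) = -3 - q² + 5*q (P(q) = q - (3 + q² - 4*q) = q + (-3 - q² + 4*q) = -3 - q² + 5*q)
k(r, N) = -6 + 2*N + 2*r (k(r, N) = -6 + 2*(r + N) = -6 + 2*(N + r) = -6 + (2*N + 2*r) = -6 + 2*N + 2*r)
P(g(5))/k(M, -99) = (-3 - (5²)² + 5*5²)/(-6 + 2*(-99) + 2*57) = (-3 - 1*25² + 5*25)/(-6 - 198 + 114) = (-3 - 1*625 + 125)/(-90) = (-3 - 625 + 125)*(-1/90) = -503*(-1/90) = 503/90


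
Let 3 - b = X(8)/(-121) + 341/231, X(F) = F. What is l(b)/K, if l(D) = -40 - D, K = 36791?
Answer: -105680/93485931 ≈ -0.0011304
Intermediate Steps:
b = 4040/2541 (b = 3 - (8/(-121) + 341/231) = 3 - (8*(-1/121) + 341*(1/231)) = 3 - (-8/121 + 31/21) = 3 - 1*3583/2541 = 3 - 3583/2541 = 4040/2541 ≈ 1.5899)
l(b)/K = (-40 - 1*4040/2541)/36791 = (-40 - 4040/2541)*(1/36791) = -105680/2541*1/36791 = -105680/93485931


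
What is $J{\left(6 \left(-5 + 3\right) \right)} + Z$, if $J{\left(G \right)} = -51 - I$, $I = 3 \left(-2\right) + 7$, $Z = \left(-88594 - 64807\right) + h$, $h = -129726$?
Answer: $-283179$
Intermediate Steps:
$Z = -283127$ ($Z = \left(-88594 - 64807\right) - 129726 = -153401 - 129726 = -283127$)
$I = 1$ ($I = -6 + 7 = 1$)
$J{\left(G \right)} = -52$ ($J{\left(G \right)} = -51 - 1 = -52$)
$J{\left(6 \left(-5 + 3\right) \right)} + Z = -52 - 283127 = -283179$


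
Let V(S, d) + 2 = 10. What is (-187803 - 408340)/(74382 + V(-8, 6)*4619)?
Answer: -596143/111334 ≈ -5.3545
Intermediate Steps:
V(S, d) = 8 (V(S, d) = -2 + 10 = 8)
(-187803 - 408340)/(74382 + V(-8, 6)*4619) = (-187803 - 408340)/(74382 + 8*4619) = -596143/(74382 + 36952) = -596143/111334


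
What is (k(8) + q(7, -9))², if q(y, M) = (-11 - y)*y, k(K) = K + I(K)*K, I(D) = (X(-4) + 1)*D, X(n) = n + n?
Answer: 320356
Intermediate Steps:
X(n) = 2*n
I(D) = -7*D (I(D) = (2*(-4) + 1)*D = (-8 + 1)*D = -7*D)
k(K) = K - 7*K² (k(K) = K + (-7*K)*K = K - 7*K²)
q(y, M) = y*(-11 - y)
(k(8) + q(7, -9))² = (8*(1 - 7*8) - 1*7*(11 + 7))² = (8*(1 - 56) - 1*7*18)² = (8*(-55) - 126)² = (-440 - 126)² = (-566)² = 320356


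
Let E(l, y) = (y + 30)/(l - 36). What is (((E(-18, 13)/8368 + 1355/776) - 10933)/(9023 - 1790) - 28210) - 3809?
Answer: -10151585883574591/317033847072 ≈ -32021.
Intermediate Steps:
E(l, y) = (30 + y)/(-36 + l)
(((E(-18, 13)/8368 + 1355/776) - 10933)/(9023 - 1790) - 28210) - 3809 = (((((30 + 13)/(-36 - 18))/8368 + 1355/776) - 10933)/(9023 - 1790) - 28210) - 3809 = ((((43/(-54))*(1/8368) + 1355*(1/776)) - 10933)/7233 - 28210) - 3809 = (((-1/54*43*(1/8368) + 1355/776) - 10933)*(1/7233) - 28210) - 3809 = (((-43/54*1/8368 + 1355/776) - 10933)*(1/7233) - 28210) - 3809 = (((-43/451872 + 1355/776) - 10933)*(1/7233) - 28210) - 3809 = ((76531649/43831584 - 10933)*(1/7233) - 28210) - 3809 = (-479134176223/43831584*1/7233 - 28210) - 3809 = (-479134176223/317033847072 - 28210) - 3809 = -8944003960077343/317033847072 - 3809 = -10151585883574591/317033847072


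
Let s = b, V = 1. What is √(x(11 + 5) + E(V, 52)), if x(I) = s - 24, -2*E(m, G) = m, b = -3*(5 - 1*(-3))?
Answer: I*√194/2 ≈ 6.9642*I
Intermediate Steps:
b = -24 (b = -3*(5 + 3) = -3*8 = -24)
s = -24
E(m, G) = -m/2
x(I) = -48 (x(I) = -24 - 24 = -48)
√(x(11 + 5) + E(V, 52)) = √(-48 - ½*1) = √(-48 - ½) = √(-97/2) = I*√194/2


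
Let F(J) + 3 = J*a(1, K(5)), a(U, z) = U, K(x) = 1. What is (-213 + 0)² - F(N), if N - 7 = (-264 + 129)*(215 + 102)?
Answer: 88160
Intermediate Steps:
N = -42788 (N = 7 + (-264 + 129)*(215 + 102) = 7 - 135*317 = 7 - 42795 = -42788)
F(J) = -3 + J (F(J) = -3 + J*1 = -3 + J)
(-213 + 0)² - F(N) = (-213 + 0)² - (-3 - 42788) = (-213)² - 1*(-42791) = 45369 + 42791 = 88160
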